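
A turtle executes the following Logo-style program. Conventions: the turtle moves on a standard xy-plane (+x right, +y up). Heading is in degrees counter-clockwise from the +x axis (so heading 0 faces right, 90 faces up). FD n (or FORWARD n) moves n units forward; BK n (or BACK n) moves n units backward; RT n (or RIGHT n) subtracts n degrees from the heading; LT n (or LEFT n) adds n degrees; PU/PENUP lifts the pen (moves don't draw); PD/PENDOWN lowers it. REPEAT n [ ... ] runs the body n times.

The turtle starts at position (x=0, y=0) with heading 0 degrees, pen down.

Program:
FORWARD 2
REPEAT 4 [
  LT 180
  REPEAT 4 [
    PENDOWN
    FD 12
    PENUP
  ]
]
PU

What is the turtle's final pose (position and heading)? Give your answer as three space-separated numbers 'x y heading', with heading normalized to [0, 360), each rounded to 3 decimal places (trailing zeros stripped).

Answer: 2 0 0

Derivation:
Executing turtle program step by step:
Start: pos=(0,0), heading=0, pen down
FD 2: (0,0) -> (2,0) [heading=0, draw]
REPEAT 4 [
  -- iteration 1/4 --
  LT 180: heading 0 -> 180
  REPEAT 4 [
    -- iteration 1/4 --
    PD: pen down
    FD 12: (2,0) -> (-10,0) [heading=180, draw]
    PU: pen up
    -- iteration 2/4 --
    PD: pen down
    FD 12: (-10,0) -> (-22,0) [heading=180, draw]
    PU: pen up
    -- iteration 3/4 --
    PD: pen down
    FD 12: (-22,0) -> (-34,0) [heading=180, draw]
    PU: pen up
    -- iteration 4/4 --
    PD: pen down
    FD 12: (-34,0) -> (-46,0) [heading=180, draw]
    PU: pen up
  ]
  -- iteration 2/4 --
  LT 180: heading 180 -> 0
  REPEAT 4 [
    -- iteration 1/4 --
    PD: pen down
    FD 12: (-46,0) -> (-34,0) [heading=0, draw]
    PU: pen up
    -- iteration 2/4 --
    PD: pen down
    FD 12: (-34,0) -> (-22,0) [heading=0, draw]
    PU: pen up
    -- iteration 3/4 --
    PD: pen down
    FD 12: (-22,0) -> (-10,0) [heading=0, draw]
    PU: pen up
    -- iteration 4/4 --
    PD: pen down
    FD 12: (-10,0) -> (2,0) [heading=0, draw]
    PU: pen up
  ]
  -- iteration 3/4 --
  LT 180: heading 0 -> 180
  REPEAT 4 [
    -- iteration 1/4 --
    PD: pen down
    FD 12: (2,0) -> (-10,0) [heading=180, draw]
    PU: pen up
    -- iteration 2/4 --
    PD: pen down
    FD 12: (-10,0) -> (-22,0) [heading=180, draw]
    PU: pen up
    -- iteration 3/4 --
    PD: pen down
    FD 12: (-22,0) -> (-34,0) [heading=180, draw]
    PU: pen up
    -- iteration 4/4 --
    PD: pen down
    FD 12: (-34,0) -> (-46,0) [heading=180, draw]
    PU: pen up
  ]
  -- iteration 4/4 --
  LT 180: heading 180 -> 0
  REPEAT 4 [
    -- iteration 1/4 --
    PD: pen down
    FD 12: (-46,0) -> (-34,0) [heading=0, draw]
    PU: pen up
    -- iteration 2/4 --
    PD: pen down
    FD 12: (-34,0) -> (-22,0) [heading=0, draw]
    PU: pen up
    -- iteration 3/4 --
    PD: pen down
    FD 12: (-22,0) -> (-10,0) [heading=0, draw]
    PU: pen up
    -- iteration 4/4 --
    PD: pen down
    FD 12: (-10,0) -> (2,0) [heading=0, draw]
    PU: pen up
  ]
]
PU: pen up
Final: pos=(2,0), heading=0, 17 segment(s) drawn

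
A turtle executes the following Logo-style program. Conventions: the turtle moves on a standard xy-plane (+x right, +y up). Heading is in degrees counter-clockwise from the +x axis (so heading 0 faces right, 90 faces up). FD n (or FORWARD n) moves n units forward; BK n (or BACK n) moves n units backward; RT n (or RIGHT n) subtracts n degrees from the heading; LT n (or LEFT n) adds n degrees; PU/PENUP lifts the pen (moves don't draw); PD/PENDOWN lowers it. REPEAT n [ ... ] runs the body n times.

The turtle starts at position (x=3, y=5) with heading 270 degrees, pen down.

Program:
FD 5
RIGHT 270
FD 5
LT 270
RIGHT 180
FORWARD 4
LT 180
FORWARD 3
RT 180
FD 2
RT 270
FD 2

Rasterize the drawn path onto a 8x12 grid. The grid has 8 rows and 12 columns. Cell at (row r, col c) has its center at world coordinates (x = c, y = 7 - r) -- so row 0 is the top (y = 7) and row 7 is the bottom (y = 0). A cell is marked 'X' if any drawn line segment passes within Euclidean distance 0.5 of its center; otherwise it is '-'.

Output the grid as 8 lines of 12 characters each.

Answer: ------------
------------
---X--------
---X----X---
---X--XXX---
---X----X---
---X----X---
---XXXXXX---

Derivation:
Segment 0: (3,5) -> (3,0)
Segment 1: (3,0) -> (8,0)
Segment 2: (8,0) -> (8,4)
Segment 3: (8,4) -> (8,1)
Segment 4: (8,1) -> (8,3)
Segment 5: (8,3) -> (6,3)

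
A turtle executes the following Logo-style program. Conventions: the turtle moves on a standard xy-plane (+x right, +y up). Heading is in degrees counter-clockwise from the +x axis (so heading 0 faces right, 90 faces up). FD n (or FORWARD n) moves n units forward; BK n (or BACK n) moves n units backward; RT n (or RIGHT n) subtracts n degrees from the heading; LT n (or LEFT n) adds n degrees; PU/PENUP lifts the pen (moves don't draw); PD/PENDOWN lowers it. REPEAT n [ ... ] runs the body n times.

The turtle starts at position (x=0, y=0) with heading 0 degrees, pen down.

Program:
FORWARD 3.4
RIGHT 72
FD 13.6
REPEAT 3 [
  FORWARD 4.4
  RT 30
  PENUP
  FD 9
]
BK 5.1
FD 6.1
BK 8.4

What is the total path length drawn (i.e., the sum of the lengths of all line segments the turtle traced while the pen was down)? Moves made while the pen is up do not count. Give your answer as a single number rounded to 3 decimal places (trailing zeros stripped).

Answer: 21.4

Derivation:
Executing turtle program step by step:
Start: pos=(0,0), heading=0, pen down
FD 3.4: (0,0) -> (3.4,0) [heading=0, draw]
RT 72: heading 0 -> 288
FD 13.6: (3.4,0) -> (7.603,-12.934) [heading=288, draw]
REPEAT 3 [
  -- iteration 1/3 --
  FD 4.4: (7.603,-12.934) -> (8.962,-17.119) [heading=288, draw]
  RT 30: heading 288 -> 258
  PU: pen up
  FD 9: (8.962,-17.119) -> (7.091,-25.922) [heading=258, move]
  -- iteration 2/3 --
  FD 4.4: (7.091,-25.922) -> (6.176,-30.226) [heading=258, move]
  RT 30: heading 258 -> 228
  PU: pen up
  FD 9: (6.176,-30.226) -> (0.154,-36.914) [heading=228, move]
  -- iteration 3/3 --
  FD 4.4: (0.154,-36.914) -> (-2.79,-40.184) [heading=228, move]
  RT 30: heading 228 -> 198
  PU: pen up
  FD 9: (-2.79,-40.184) -> (-11.35,-42.965) [heading=198, move]
]
BK 5.1: (-11.35,-42.965) -> (-6.499,-41.39) [heading=198, move]
FD 6.1: (-6.499,-41.39) -> (-12.301,-43.275) [heading=198, move]
BK 8.4: (-12.301,-43.275) -> (-4.312,-40.679) [heading=198, move]
Final: pos=(-4.312,-40.679), heading=198, 3 segment(s) drawn

Segment lengths:
  seg 1: (0,0) -> (3.4,0), length = 3.4
  seg 2: (3.4,0) -> (7.603,-12.934), length = 13.6
  seg 3: (7.603,-12.934) -> (8.962,-17.119), length = 4.4
Total = 21.4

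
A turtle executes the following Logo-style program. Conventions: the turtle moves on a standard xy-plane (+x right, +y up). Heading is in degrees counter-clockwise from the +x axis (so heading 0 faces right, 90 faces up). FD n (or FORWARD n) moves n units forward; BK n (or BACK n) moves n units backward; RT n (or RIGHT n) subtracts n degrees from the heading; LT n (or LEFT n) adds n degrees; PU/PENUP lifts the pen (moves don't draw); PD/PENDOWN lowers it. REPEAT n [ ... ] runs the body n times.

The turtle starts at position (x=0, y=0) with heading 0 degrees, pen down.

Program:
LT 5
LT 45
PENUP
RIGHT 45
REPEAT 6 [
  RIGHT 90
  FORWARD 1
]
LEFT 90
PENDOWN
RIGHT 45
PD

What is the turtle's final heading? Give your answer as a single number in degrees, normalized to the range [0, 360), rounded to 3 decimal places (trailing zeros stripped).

Answer: 230

Derivation:
Executing turtle program step by step:
Start: pos=(0,0), heading=0, pen down
LT 5: heading 0 -> 5
LT 45: heading 5 -> 50
PU: pen up
RT 45: heading 50 -> 5
REPEAT 6 [
  -- iteration 1/6 --
  RT 90: heading 5 -> 275
  FD 1: (0,0) -> (0.087,-0.996) [heading=275, move]
  -- iteration 2/6 --
  RT 90: heading 275 -> 185
  FD 1: (0.087,-0.996) -> (-0.909,-1.083) [heading=185, move]
  -- iteration 3/6 --
  RT 90: heading 185 -> 95
  FD 1: (-0.909,-1.083) -> (-0.996,-0.087) [heading=95, move]
  -- iteration 4/6 --
  RT 90: heading 95 -> 5
  FD 1: (-0.996,-0.087) -> (0,0) [heading=5, move]
  -- iteration 5/6 --
  RT 90: heading 5 -> 275
  FD 1: (0,0) -> (0.087,-0.996) [heading=275, move]
  -- iteration 6/6 --
  RT 90: heading 275 -> 185
  FD 1: (0.087,-0.996) -> (-0.909,-1.083) [heading=185, move]
]
LT 90: heading 185 -> 275
PD: pen down
RT 45: heading 275 -> 230
PD: pen down
Final: pos=(-0.909,-1.083), heading=230, 0 segment(s) drawn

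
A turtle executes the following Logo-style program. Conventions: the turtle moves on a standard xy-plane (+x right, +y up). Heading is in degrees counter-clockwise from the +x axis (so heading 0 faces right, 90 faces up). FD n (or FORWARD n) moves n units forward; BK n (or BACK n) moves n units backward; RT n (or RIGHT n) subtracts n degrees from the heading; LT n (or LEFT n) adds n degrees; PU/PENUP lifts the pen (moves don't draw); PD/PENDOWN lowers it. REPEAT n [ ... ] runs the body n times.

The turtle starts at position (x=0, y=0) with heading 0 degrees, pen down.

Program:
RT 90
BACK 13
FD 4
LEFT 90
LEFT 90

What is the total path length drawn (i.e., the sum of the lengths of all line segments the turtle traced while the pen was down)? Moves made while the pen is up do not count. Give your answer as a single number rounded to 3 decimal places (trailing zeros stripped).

Answer: 17

Derivation:
Executing turtle program step by step:
Start: pos=(0,0), heading=0, pen down
RT 90: heading 0 -> 270
BK 13: (0,0) -> (0,13) [heading=270, draw]
FD 4: (0,13) -> (0,9) [heading=270, draw]
LT 90: heading 270 -> 0
LT 90: heading 0 -> 90
Final: pos=(0,9), heading=90, 2 segment(s) drawn

Segment lengths:
  seg 1: (0,0) -> (0,13), length = 13
  seg 2: (0,13) -> (0,9), length = 4
Total = 17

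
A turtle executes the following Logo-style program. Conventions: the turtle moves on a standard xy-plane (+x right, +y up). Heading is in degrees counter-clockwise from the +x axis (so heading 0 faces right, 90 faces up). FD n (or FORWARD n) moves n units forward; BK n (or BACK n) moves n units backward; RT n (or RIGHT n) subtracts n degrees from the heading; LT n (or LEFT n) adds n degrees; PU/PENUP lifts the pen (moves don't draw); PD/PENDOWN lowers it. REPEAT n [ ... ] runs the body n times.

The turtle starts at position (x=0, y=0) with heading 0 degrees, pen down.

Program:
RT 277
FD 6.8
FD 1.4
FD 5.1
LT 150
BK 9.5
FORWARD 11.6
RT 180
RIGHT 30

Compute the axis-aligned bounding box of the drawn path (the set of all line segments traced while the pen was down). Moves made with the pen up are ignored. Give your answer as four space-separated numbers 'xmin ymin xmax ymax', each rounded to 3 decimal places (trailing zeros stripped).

Executing turtle program step by step:
Start: pos=(0,0), heading=0, pen down
RT 277: heading 0 -> 83
FD 6.8: (0,0) -> (0.829,6.749) [heading=83, draw]
FD 1.4: (0.829,6.749) -> (0.999,8.139) [heading=83, draw]
FD 5.1: (0.999,8.139) -> (1.621,13.201) [heading=83, draw]
LT 150: heading 83 -> 233
BK 9.5: (1.621,13.201) -> (7.338,20.788) [heading=233, draw]
FD 11.6: (7.338,20.788) -> (0.357,11.524) [heading=233, draw]
RT 180: heading 233 -> 53
RT 30: heading 53 -> 23
Final: pos=(0.357,11.524), heading=23, 5 segment(s) drawn

Segment endpoints: x in {0, 0.357, 0.829, 0.999, 1.621, 7.338}, y in {0, 6.749, 8.139, 11.524, 13.201, 20.788}
xmin=0, ymin=0, xmax=7.338, ymax=20.788

Answer: 0 0 7.338 20.788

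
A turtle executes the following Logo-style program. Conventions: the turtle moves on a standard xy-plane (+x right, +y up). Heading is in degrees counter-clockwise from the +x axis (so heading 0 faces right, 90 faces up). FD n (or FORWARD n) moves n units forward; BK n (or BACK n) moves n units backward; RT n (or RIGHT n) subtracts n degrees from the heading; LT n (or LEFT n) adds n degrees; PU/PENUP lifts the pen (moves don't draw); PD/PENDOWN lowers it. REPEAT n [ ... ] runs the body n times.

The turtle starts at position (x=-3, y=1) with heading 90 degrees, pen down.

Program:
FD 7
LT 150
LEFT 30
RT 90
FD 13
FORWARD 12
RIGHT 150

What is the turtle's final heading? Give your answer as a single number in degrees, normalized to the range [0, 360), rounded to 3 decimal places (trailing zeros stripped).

Executing turtle program step by step:
Start: pos=(-3,1), heading=90, pen down
FD 7: (-3,1) -> (-3,8) [heading=90, draw]
LT 150: heading 90 -> 240
LT 30: heading 240 -> 270
RT 90: heading 270 -> 180
FD 13: (-3,8) -> (-16,8) [heading=180, draw]
FD 12: (-16,8) -> (-28,8) [heading=180, draw]
RT 150: heading 180 -> 30
Final: pos=(-28,8), heading=30, 3 segment(s) drawn

Answer: 30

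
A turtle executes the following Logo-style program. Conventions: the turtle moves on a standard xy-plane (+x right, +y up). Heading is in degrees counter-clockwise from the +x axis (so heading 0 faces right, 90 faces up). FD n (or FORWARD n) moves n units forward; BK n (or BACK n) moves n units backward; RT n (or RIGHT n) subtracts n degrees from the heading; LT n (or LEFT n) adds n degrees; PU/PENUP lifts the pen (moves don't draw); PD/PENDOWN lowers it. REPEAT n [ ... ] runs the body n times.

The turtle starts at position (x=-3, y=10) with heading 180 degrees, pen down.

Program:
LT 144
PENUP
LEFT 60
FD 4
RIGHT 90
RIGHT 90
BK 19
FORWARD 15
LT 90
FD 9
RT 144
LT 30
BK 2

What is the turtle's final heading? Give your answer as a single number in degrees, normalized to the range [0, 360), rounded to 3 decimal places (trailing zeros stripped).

Executing turtle program step by step:
Start: pos=(-3,10), heading=180, pen down
LT 144: heading 180 -> 324
PU: pen up
LT 60: heading 324 -> 24
FD 4: (-3,10) -> (0.654,11.627) [heading=24, move]
RT 90: heading 24 -> 294
RT 90: heading 294 -> 204
BK 19: (0.654,11.627) -> (18.012,19.355) [heading=204, move]
FD 15: (18.012,19.355) -> (4.308,13.254) [heading=204, move]
LT 90: heading 204 -> 294
FD 9: (4.308,13.254) -> (7.969,5.032) [heading=294, move]
RT 144: heading 294 -> 150
LT 30: heading 150 -> 180
BK 2: (7.969,5.032) -> (9.969,5.032) [heading=180, move]
Final: pos=(9.969,5.032), heading=180, 0 segment(s) drawn

Answer: 180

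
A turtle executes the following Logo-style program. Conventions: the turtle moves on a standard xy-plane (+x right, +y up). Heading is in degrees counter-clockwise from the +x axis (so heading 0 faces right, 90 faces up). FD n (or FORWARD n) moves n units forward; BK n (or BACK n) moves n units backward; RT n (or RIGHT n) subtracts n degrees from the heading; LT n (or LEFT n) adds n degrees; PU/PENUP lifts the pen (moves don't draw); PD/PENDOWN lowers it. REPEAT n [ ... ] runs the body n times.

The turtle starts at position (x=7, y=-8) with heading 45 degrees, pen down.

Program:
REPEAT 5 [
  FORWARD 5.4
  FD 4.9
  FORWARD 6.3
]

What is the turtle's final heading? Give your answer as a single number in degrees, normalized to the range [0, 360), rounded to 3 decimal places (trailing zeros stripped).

Answer: 45

Derivation:
Executing turtle program step by step:
Start: pos=(7,-8), heading=45, pen down
REPEAT 5 [
  -- iteration 1/5 --
  FD 5.4: (7,-8) -> (10.818,-4.182) [heading=45, draw]
  FD 4.9: (10.818,-4.182) -> (14.283,-0.717) [heading=45, draw]
  FD 6.3: (14.283,-0.717) -> (18.738,3.738) [heading=45, draw]
  -- iteration 2/5 --
  FD 5.4: (18.738,3.738) -> (22.556,7.556) [heading=45, draw]
  FD 4.9: (22.556,7.556) -> (26.021,11.021) [heading=45, draw]
  FD 6.3: (26.021,11.021) -> (30.476,15.476) [heading=45, draw]
  -- iteration 3/5 --
  FD 5.4: (30.476,15.476) -> (34.294,19.294) [heading=45, draw]
  FD 4.9: (34.294,19.294) -> (37.759,22.759) [heading=45, draw]
  FD 6.3: (37.759,22.759) -> (42.214,27.214) [heading=45, draw]
  -- iteration 4/5 --
  FD 5.4: (42.214,27.214) -> (46.032,31.032) [heading=45, draw]
  FD 4.9: (46.032,31.032) -> (49.497,34.497) [heading=45, draw]
  FD 6.3: (49.497,34.497) -> (53.952,38.952) [heading=45, draw]
  -- iteration 5/5 --
  FD 5.4: (53.952,38.952) -> (57.77,42.77) [heading=45, draw]
  FD 4.9: (57.77,42.77) -> (61.235,46.235) [heading=45, draw]
  FD 6.3: (61.235,46.235) -> (65.69,50.69) [heading=45, draw]
]
Final: pos=(65.69,50.69), heading=45, 15 segment(s) drawn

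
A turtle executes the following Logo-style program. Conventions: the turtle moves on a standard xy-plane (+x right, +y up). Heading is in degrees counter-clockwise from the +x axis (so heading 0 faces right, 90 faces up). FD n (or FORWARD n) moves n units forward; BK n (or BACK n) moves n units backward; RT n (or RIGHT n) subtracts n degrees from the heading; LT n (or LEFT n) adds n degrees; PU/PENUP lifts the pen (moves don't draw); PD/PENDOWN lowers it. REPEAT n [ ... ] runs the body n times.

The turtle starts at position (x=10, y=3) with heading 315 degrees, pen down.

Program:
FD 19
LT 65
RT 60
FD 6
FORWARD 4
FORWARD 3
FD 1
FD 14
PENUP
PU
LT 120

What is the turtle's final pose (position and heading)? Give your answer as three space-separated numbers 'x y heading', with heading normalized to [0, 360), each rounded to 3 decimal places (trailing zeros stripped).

Executing turtle program step by step:
Start: pos=(10,3), heading=315, pen down
FD 19: (10,3) -> (23.435,-10.435) [heading=315, draw]
LT 65: heading 315 -> 20
RT 60: heading 20 -> 320
FD 6: (23.435,-10.435) -> (28.031,-14.292) [heading=320, draw]
FD 4: (28.031,-14.292) -> (31.095,-16.863) [heading=320, draw]
FD 3: (31.095,-16.863) -> (33.394,-18.791) [heading=320, draw]
FD 1: (33.394,-18.791) -> (34.16,-19.434) [heading=320, draw]
FD 14: (34.16,-19.434) -> (44.884,-28.433) [heading=320, draw]
PU: pen up
PU: pen up
LT 120: heading 320 -> 80
Final: pos=(44.884,-28.433), heading=80, 6 segment(s) drawn

Answer: 44.884 -28.433 80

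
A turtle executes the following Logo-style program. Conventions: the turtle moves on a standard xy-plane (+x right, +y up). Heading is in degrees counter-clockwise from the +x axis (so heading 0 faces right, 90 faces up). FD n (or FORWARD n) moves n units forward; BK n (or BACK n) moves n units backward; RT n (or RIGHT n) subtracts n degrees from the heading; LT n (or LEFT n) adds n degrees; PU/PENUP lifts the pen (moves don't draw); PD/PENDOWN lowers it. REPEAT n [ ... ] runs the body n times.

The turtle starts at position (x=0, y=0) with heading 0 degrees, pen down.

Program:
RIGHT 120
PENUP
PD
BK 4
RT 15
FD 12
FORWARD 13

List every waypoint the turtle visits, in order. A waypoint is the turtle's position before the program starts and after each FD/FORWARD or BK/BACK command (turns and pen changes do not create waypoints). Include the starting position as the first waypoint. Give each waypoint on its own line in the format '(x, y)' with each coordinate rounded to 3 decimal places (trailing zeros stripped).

Executing turtle program step by step:
Start: pos=(0,0), heading=0, pen down
RT 120: heading 0 -> 240
PU: pen up
PD: pen down
BK 4: (0,0) -> (2,3.464) [heading=240, draw]
RT 15: heading 240 -> 225
FD 12: (2,3.464) -> (-6.485,-5.021) [heading=225, draw]
FD 13: (-6.485,-5.021) -> (-15.678,-14.214) [heading=225, draw]
Final: pos=(-15.678,-14.214), heading=225, 3 segment(s) drawn
Waypoints (4 total):
(0, 0)
(2, 3.464)
(-6.485, -5.021)
(-15.678, -14.214)

Answer: (0, 0)
(2, 3.464)
(-6.485, -5.021)
(-15.678, -14.214)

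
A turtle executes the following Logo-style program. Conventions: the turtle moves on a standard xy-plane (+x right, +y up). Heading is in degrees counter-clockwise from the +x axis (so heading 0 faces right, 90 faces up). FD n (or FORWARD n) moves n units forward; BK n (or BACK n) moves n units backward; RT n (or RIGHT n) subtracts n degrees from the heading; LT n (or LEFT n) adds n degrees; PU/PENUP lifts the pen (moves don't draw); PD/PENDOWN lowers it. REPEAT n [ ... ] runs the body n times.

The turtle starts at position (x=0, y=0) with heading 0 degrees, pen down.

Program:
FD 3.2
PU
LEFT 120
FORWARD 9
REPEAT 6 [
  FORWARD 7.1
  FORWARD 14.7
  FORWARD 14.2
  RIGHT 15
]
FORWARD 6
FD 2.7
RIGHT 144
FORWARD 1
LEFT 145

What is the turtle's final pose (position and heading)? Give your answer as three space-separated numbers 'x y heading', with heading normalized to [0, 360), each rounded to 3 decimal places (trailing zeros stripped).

Answer: 31.284 204.587 31

Derivation:
Executing turtle program step by step:
Start: pos=(0,0), heading=0, pen down
FD 3.2: (0,0) -> (3.2,0) [heading=0, draw]
PU: pen up
LT 120: heading 0 -> 120
FD 9: (3.2,0) -> (-1.3,7.794) [heading=120, move]
REPEAT 6 [
  -- iteration 1/6 --
  FD 7.1: (-1.3,7.794) -> (-4.85,13.943) [heading=120, move]
  FD 14.7: (-4.85,13.943) -> (-12.2,26.674) [heading=120, move]
  FD 14.2: (-12.2,26.674) -> (-19.3,38.971) [heading=120, move]
  RT 15: heading 120 -> 105
  -- iteration 2/6 --
  FD 7.1: (-19.3,38.971) -> (-21.138,45.829) [heading=105, move]
  FD 14.7: (-21.138,45.829) -> (-24.942,60.028) [heading=105, move]
  FD 14.2: (-24.942,60.028) -> (-28.617,73.744) [heading=105, move]
  RT 15: heading 105 -> 90
  -- iteration 3/6 --
  FD 7.1: (-28.617,73.744) -> (-28.617,80.844) [heading=90, move]
  FD 14.7: (-28.617,80.844) -> (-28.617,95.544) [heading=90, move]
  FD 14.2: (-28.617,95.544) -> (-28.617,109.744) [heading=90, move]
  RT 15: heading 90 -> 75
  -- iteration 4/6 --
  FD 7.1: (-28.617,109.744) -> (-26.78,116.603) [heading=75, move]
  FD 14.7: (-26.78,116.603) -> (-22.975,130.802) [heading=75, move]
  FD 14.2: (-22.975,130.802) -> (-19.3,144.518) [heading=75, move]
  RT 15: heading 75 -> 60
  -- iteration 5/6 --
  FD 7.1: (-19.3,144.518) -> (-15.75,150.667) [heading=60, move]
  FD 14.7: (-15.75,150.667) -> (-8.4,163.397) [heading=60, move]
  FD 14.2: (-8.4,163.397) -> (-1.3,175.695) [heading=60, move]
  RT 15: heading 60 -> 45
  -- iteration 6/6 --
  FD 7.1: (-1.3,175.695) -> (3.72,180.715) [heading=45, move]
  FD 14.7: (3.72,180.715) -> (14.115,191.11) [heading=45, move]
  FD 14.2: (14.115,191.11) -> (24.156,201.151) [heading=45, move]
  RT 15: heading 45 -> 30
]
FD 6: (24.156,201.151) -> (29.352,204.151) [heading=30, move]
FD 2.7: (29.352,204.151) -> (31.69,205.501) [heading=30, move]
RT 144: heading 30 -> 246
FD 1: (31.69,205.501) -> (31.284,204.587) [heading=246, move]
LT 145: heading 246 -> 31
Final: pos=(31.284,204.587), heading=31, 1 segment(s) drawn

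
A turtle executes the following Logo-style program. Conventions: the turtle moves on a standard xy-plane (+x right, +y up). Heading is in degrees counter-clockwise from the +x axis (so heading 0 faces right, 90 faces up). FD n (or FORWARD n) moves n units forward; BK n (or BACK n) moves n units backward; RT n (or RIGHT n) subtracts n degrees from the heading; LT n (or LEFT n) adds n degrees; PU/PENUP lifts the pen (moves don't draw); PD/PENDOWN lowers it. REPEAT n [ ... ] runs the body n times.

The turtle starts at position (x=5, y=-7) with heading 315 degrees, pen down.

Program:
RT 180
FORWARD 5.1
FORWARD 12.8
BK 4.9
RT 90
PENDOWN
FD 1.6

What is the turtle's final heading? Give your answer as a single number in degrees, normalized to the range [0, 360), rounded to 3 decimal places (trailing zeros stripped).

Answer: 45

Derivation:
Executing turtle program step by step:
Start: pos=(5,-7), heading=315, pen down
RT 180: heading 315 -> 135
FD 5.1: (5,-7) -> (1.394,-3.394) [heading=135, draw]
FD 12.8: (1.394,-3.394) -> (-7.657,5.657) [heading=135, draw]
BK 4.9: (-7.657,5.657) -> (-4.192,2.192) [heading=135, draw]
RT 90: heading 135 -> 45
PD: pen down
FD 1.6: (-4.192,2.192) -> (-3.061,3.324) [heading=45, draw]
Final: pos=(-3.061,3.324), heading=45, 4 segment(s) drawn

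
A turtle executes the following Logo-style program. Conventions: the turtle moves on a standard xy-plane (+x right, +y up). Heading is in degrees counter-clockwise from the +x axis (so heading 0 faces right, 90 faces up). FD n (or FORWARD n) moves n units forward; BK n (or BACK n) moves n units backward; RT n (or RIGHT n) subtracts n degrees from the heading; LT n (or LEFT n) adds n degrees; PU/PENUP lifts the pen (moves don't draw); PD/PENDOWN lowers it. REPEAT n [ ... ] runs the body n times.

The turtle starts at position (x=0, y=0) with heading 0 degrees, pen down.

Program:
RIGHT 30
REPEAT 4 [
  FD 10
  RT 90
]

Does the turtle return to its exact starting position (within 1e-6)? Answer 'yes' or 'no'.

Answer: yes

Derivation:
Executing turtle program step by step:
Start: pos=(0,0), heading=0, pen down
RT 30: heading 0 -> 330
REPEAT 4 [
  -- iteration 1/4 --
  FD 10: (0,0) -> (8.66,-5) [heading=330, draw]
  RT 90: heading 330 -> 240
  -- iteration 2/4 --
  FD 10: (8.66,-5) -> (3.66,-13.66) [heading=240, draw]
  RT 90: heading 240 -> 150
  -- iteration 3/4 --
  FD 10: (3.66,-13.66) -> (-5,-8.66) [heading=150, draw]
  RT 90: heading 150 -> 60
  -- iteration 4/4 --
  FD 10: (-5,-8.66) -> (0,0) [heading=60, draw]
  RT 90: heading 60 -> 330
]
Final: pos=(0,0), heading=330, 4 segment(s) drawn

Start position: (0, 0)
Final position: (0, 0)
Distance = 0; < 1e-6 -> CLOSED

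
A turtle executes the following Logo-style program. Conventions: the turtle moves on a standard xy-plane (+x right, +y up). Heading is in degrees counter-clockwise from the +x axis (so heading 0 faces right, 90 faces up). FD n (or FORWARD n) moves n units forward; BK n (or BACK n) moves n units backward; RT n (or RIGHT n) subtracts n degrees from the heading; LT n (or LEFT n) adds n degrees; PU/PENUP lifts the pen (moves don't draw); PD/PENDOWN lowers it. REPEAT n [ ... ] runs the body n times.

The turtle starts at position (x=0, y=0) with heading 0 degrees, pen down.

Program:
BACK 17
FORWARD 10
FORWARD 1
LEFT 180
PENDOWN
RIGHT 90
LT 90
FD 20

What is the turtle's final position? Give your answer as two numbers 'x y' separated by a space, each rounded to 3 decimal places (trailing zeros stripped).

Answer: -26 0

Derivation:
Executing turtle program step by step:
Start: pos=(0,0), heading=0, pen down
BK 17: (0,0) -> (-17,0) [heading=0, draw]
FD 10: (-17,0) -> (-7,0) [heading=0, draw]
FD 1: (-7,0) -> (-6,0) [heading=0, draw]
LT 180: heading 0 -> 180
PD: pen down
RT 90: heading 180 -> 90
LT 90: heading 90 -> 180
FD 20: (-6,0) -> (-26,0) [heading=180, draw]
Final: pos=(-26,0), heading=180, 4 segment(s) drawn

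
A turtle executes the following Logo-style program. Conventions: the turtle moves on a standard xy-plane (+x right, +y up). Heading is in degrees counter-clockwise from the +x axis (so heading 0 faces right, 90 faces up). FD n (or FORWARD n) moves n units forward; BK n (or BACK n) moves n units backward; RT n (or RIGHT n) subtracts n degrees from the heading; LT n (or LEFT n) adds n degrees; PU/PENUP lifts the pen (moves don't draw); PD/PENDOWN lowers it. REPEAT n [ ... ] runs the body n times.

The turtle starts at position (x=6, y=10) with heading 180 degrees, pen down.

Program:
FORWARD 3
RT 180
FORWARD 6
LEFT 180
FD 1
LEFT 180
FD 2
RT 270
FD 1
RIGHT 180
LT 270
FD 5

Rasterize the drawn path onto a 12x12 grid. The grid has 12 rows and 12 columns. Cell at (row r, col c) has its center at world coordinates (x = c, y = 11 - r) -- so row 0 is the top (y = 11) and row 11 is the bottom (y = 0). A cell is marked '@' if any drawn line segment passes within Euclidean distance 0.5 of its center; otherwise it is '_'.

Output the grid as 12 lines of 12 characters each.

Answer: _____@@@@@@_
___@@@@@@@@_
____________
____________
____________
____________
____________
____________
____________
____________
____________
____________

Derivation:
Segment 0: (6,10) -> (3,10)
Segment 1: (3,10) -> (9,10)
Segment 2: (9,10) -> (8,10)
Segment 3: (8,10) -> (10,10)
Segment 4: (10,10) -> (10,11)
Segment 5: (10,11) -> (5,11)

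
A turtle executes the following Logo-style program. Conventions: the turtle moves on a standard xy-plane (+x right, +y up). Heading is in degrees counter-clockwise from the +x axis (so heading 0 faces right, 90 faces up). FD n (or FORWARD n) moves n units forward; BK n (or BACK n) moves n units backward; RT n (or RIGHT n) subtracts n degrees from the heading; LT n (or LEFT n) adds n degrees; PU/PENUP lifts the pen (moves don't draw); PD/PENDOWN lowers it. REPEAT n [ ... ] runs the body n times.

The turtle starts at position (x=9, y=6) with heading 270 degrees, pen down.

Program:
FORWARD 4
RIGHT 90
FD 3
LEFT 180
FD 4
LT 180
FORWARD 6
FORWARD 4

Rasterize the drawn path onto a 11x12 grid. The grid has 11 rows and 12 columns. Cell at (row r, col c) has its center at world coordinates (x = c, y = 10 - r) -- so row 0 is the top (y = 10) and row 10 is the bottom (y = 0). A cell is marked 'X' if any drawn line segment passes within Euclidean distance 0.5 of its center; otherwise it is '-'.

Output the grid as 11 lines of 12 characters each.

Segment 0: (9,6) -> (9,2)
Segment 1: (9,2) -> (6,2)
Segment 2: (6,2) -> (10,2)
Segment 3: (10,2) -> (4,2)
Segment 4: (4,2) -> (0,2)

Answer: ------------
------------
------------
------------
---------X--
---------X--
---------X--
---------X--
XXXXXXXXXXX-
------------
------------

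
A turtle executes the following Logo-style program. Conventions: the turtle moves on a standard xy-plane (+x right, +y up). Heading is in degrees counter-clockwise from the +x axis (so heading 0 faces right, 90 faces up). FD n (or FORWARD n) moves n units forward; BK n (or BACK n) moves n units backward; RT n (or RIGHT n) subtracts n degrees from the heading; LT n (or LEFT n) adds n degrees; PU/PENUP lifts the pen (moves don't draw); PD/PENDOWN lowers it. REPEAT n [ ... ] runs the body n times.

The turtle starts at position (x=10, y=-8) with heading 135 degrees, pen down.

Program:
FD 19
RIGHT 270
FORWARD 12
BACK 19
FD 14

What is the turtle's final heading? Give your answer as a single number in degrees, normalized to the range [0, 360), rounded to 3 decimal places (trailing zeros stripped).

Executing turtle program step by step:
Start: pos=(10,-8), heading=135, pen down
FD 19: (10,-8) -> (-3.435,5.435) [heading=135, draw]
RT 270: heading 135 -> 225
FD 12: (-3.435,5.435) -> (-11.92,-3.05) [heading=225, draw]
BK 19: (-11.92,-3.05) -> (1.515,10.385) [heading=225, draw]
FD 14: (1.515,10.385) -> (-8.385,0.485) [heading=225, draw]
Final: pos=(-8.385,0.485), heading=225, 4 segment(s) drawn

Answer: 225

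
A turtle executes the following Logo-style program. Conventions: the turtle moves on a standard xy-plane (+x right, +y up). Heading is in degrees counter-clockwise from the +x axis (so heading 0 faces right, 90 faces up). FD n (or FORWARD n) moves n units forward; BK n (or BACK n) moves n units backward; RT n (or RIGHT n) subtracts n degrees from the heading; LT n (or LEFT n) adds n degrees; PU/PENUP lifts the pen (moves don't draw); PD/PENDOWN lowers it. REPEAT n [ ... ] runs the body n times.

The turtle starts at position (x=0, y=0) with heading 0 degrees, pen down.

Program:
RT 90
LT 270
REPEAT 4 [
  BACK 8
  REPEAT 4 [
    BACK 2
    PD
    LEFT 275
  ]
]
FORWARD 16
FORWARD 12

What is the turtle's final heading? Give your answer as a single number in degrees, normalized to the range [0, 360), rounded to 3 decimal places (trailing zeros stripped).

Executing turtle program step by step:
Start: pos=(0,0), heading=0, pen down
RT 90: heading 0 -> 270
LT 270: heading 270 -> 180
REPEAT 4 [
  -- iteration 1/4 --
  BK 8: (0,0) -> (8,0) [heading=180, draw]
  REPEAT 4 [
    -- iteration 1/4 --
    BK 2: (8,0) -> (10,0) [heading=180, draw]
    PD: pen down
    LT 275: heading 180 -> 95
    -- iteration 2/4 --
    BK 2: (10,0) -> (10.174,-1.992) [heading=95, draw]
    PD: pen down
    LT 275: heading 95 -> 10
    -- iteration 3/4 --
    BK 2: (10.174,-1.992) -> (8.205,-2.34) [heading=10, draw]
    PD: pen down
    LT 275: heading 10 -> 285
    -- iteration 4/4 --
    BK 2: (8.205,-2.34) -> (7.687,-0.408) [heading=285, draw]
    PD: pen down
    LT 275: heading 285 -> 200
  ]
  -- iteration 2/4 --
  BK 8: (7.687,-0.408) -> (15.205,2.328) [heading=200, draw]
  REPEAT 4 [
    -- iteration 1/4 --
    BK 2: (15.205,2.328) -> (17.084,3.012) [heading=200, draw]
    PD: pen down
    LT 275: heading 200 -> 115
    -- iteration 2/4 --
    BK 2: (17.084,3.012) -> (17.929,1.2) [heading=115, draw]
    PD: pen down
    LT 275: heading 115 -> 30
    -- iteration 3/4 --
    BK 2: (17.929,1.2) -> (16.197,0.2) [heading=30, draw]
    PD: pen down
    LT 275: heading 30 -> 305
    -- iteration 4/4 --
    BK 2: (16.197,0.2) -> (15.05,1.838) [heading=305, draw]
    PD: pen down
    LT 275: heading 305 -> 220
  ]
  -- iteration 3/4 --
  BK 8: (15.05,1.838) -> (21.178,6.98) [heading=220, draw]
  REPEAT 4 [
    -- iteration 1/4 --
    BK 2: (21.178,6.98) -> (22.71,8.266) [heading=220, draw]
    PD: pen down
    LT 275: heading 220 -> 135
    -- iteration 2/4 --
    BK 2: (22.71,8.266) -> (24.125,6.852) [heading=135, draw]
    PD: pen down
    LT 275: heading 135 -> 50
    -- iteration 3/4 --
    BK 2: (24.125,6.852) -> (22.839,5.32) [heading=50, draw]
    PD: pen down
    LT 275: heading 50 -> 325
    -- iteration 4/4 --
    BK 2: (22.839,5.32) -> (21.201,6.467) [heading=325, draw]
    PD: pen down
    LT 275: heading 325 -> 240
  ]
  -- iteration 4/4 --
  BK 8: (21.201,6.467) -> (25.201,13.395) [heading=240, draw]
  REPEAT 4 [
    -- iteration 1/4 --
    BK 2: (25.201,13.395) -> (26.201,15.127) [heading=240, draw]
    PD: pen down
    LT 275: heading 240 -> 155
    -- iteration 2/4 --
    BK 2: (26.201,15.127) -> (28.013,14.282) [heading=155, draw]
    PD: pen down
    LT 275: heading 155 -> 70
    -- iteration 3/4 --
    BK 2: (28.013,14.282) -> (27.329,12.402) [heading=70, draw]
    PD: pen down
    LT 275: heading 70 -> 345
    -- iteration 4/4 --
    BK 2: (27.329,12.402) -> (25.398,12.92) [heading=345, draw]
    PD: pen down
    LT 275: heading 345 -> 260
  ]
]
FD 16: (25.398,12.92) -> (22.619,-2.837) [heading=260, draw]
FD 12: (22.619,-2.837) -> (20.535,-14.655) [heading=260, draw]
Final: pos=(20.535,-14.655), heading=260, 22 segment(s) drawn

Answer: 260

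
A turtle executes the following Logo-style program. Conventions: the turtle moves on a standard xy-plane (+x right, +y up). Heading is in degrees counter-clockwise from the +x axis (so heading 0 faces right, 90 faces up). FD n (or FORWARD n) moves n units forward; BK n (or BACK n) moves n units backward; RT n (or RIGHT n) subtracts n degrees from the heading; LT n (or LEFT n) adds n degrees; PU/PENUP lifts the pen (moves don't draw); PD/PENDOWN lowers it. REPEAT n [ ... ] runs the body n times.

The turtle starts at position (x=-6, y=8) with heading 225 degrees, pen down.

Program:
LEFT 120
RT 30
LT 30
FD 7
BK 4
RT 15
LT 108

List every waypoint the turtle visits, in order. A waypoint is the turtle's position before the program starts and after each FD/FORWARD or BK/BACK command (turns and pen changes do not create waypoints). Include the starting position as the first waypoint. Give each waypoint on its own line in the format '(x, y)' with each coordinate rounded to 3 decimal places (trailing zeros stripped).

Answer: (-6, 8)
(0.761, 6.188)
(-3.102, 7.224)

Derivation:
Executing turtle program step by step:
Start: pos=(-6,8), heading=225, pen down
LT 120: heading 225 -> 345
RT 30: heading 345 -> 315
LT 30: heading 315 -> 345
FD 7: (-6,8) -> (0.761,6.188) [heading=345, draw]
BK 4: (0.761,6.188) -> (-3.102,7.224) [heading=345, draw]
RT 15: heading 345 -> 330
LT 108: heading 330 -> 78
Final: pos=(-3.102,7.224), heading=78, 2 segment(s) drawn
Waypoints (3 total):
(-6, 8)
(0.761, 6.188)
(-3.102, 7.224)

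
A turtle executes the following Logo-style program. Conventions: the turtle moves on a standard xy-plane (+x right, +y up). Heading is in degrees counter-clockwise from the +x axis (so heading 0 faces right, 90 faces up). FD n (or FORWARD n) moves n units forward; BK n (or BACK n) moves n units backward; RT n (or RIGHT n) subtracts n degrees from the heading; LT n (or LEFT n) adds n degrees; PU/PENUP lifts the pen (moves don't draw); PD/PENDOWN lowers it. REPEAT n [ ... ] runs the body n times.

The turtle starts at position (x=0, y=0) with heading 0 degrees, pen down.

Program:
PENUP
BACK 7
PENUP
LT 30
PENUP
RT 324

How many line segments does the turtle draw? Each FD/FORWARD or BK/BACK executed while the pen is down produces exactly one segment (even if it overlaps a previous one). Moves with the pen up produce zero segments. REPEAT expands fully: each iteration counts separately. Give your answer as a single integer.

Answer: 0

Derivation:
Executing turtle program step by step:
Start: pos=(0,0), heading=0, pen down
PU: pen up
BK 7: (0,0) -> (-7,0) [heading=0, move]
PU: pen up
LT 30: heading 0 -> 30
PU: pen up
RT 324: heading 30 -> 66
Final: pos=(-7,0), heading=66, 0 segment(s) drawn
Segments drawn: 0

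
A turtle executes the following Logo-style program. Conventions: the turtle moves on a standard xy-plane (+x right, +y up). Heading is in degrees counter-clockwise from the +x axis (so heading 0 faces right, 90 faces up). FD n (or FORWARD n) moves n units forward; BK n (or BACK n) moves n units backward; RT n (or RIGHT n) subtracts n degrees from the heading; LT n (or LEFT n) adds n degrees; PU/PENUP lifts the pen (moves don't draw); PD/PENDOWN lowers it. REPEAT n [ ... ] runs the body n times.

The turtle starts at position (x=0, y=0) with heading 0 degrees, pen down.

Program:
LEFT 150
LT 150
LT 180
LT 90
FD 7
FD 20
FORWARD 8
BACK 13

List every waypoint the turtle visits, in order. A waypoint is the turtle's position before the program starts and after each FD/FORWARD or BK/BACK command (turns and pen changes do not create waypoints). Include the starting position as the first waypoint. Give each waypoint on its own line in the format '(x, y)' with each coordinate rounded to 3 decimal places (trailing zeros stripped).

Executing turtle program step by step:
Start: pos=(0,0), heading=0, pen down
LT 150: heading 0 -> 150
LT 150: heading 150 -> 300
LT 180: heading 300 -> 120
LT 90: heading 120 -> 210
FD 7: (0,0) -> (-6.062,-3.5) [heading=210, draw]
FD 20: (-6.062,-3.5) -> (-23.383,-13.5) [heading=210, draw]
FD 8: (-23.383,-13.5) -> (-30.311,-17.5) [heading=210, draw]
BK 13: (-30.311,-17.5) -> (-19.053,-11) [heading=210, draw]
Final: pos=(-19.053,-11), heading=210, 4 segment(s) drawn
Waypoints (5 total):
(0, 0)
(-6.062, -3.5)
(-23.383, -13.5)
(-30.311, -17.5)
(-19.053, -11)

Answer: (0, 0)
(-6.062, -3.5)
(-23.383, -13.5)
(-30.311, -17.5)
(-19.053, -11)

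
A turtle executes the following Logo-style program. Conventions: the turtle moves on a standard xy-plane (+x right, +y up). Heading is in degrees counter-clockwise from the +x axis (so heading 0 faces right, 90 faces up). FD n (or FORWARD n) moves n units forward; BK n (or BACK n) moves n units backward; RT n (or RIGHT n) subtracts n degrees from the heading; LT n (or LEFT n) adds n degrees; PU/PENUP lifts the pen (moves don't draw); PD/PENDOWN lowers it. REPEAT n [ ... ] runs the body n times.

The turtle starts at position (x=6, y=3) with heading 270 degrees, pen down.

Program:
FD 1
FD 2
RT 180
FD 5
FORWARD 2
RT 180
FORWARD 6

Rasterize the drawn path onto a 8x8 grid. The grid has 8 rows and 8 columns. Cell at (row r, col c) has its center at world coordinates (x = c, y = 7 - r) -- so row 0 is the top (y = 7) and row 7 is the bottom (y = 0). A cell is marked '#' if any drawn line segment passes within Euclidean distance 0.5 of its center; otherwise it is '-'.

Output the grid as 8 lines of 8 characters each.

Segment 0: (6,3) -> (6,2)
Segment 1: (6,2) -> (6,0)
Segment 2: (6,0) -> (6,5)
Segment 3: (6,5) -> (6,7)
Segment 4: (6,7) -> (6,1)

Answer: ------#-
------#-
------#-
------#-
------#-
------#-
------#-
------#-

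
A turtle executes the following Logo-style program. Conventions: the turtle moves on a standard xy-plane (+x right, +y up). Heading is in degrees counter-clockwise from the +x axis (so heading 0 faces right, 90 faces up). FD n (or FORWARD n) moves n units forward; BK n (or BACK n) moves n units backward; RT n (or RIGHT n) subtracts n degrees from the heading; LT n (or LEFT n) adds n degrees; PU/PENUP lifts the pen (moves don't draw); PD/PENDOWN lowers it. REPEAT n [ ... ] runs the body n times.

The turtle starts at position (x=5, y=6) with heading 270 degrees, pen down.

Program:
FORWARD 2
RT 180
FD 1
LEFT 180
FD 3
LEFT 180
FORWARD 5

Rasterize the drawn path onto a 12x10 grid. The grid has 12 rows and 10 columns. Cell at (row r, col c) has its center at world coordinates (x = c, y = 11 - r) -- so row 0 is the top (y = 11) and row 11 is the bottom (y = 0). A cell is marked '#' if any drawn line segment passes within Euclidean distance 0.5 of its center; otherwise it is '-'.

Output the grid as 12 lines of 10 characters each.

Segment 0: (5,6) -> (5,4)
Segment 1: (5,4) -> (5,5)
Segment 2: (5,5) -> (5,2)
Segment 3: (5,2) -> (5,7)

Answer: ----------
----------
----------
----------
-----#----
-----#----
-----#----
-----#----
-----#----
-----#----
----------
----------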